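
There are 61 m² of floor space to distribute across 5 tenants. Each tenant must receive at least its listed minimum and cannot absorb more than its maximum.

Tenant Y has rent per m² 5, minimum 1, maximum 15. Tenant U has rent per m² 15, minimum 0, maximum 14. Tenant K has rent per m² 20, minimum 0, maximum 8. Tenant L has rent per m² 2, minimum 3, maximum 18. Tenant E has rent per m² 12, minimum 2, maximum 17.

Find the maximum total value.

663

Meeting every minimum uses 1+0+0+3+2 = 6 m², leaving 55.
Highest rent per m² first: Tenant K 20 > Tenant U 15 > Tenant E 12 > Tenant Y 5 > Tenant L 2.
Tenant K: +8 to 8 (cap) — 47 left.
Tenant U takes 14 more to reach its cap of 14 — 33 left.
Tenant E: +15 to 17 (cap) — 18 left.
Give Tenant Y 14 more to hit its cap of 15 — 4 left.
Tenant L: +4 (room for 15) → 7. Pool exhausted.
Total = 5×15 + 15×14 + 20×8 + 2×7 + 12×17 = 663.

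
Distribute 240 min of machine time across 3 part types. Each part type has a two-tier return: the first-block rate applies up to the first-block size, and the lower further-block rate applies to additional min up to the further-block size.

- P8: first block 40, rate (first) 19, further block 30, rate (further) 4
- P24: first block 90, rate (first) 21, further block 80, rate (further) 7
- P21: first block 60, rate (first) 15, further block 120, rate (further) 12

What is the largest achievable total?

Rank every tier by rate: P24/tier1 21 > P8/tier1 19 > P21/tier1 15 > P21/tier2 12 > P24/tier2 7 > P8/tier2 4.
P24/tier1 (21): +90 → 150 left.
Fill P8 tier1 block (40 at 19) → 110 left.
Fill P21 tier1 block (60 at 15) → 50 left.
P21 tier2 at 12: only 50 left, fill 50.
Total = 21×90 + 19×40 + 15×60 + 12×50 = 4150.

4150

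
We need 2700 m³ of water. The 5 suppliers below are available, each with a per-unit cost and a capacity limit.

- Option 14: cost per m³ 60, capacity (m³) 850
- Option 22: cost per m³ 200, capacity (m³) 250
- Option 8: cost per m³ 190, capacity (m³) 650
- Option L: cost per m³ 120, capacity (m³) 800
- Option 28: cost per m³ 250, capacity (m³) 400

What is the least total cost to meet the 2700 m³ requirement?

358000

Fill from the cheapest supplier first.
Option 14 (60): use full 850 → 1850 m³ to go.
Option L at 120: take all 800 m³ → 1050 still needed.
Take 650 from Option 8 at 190 → need 400 more.
Option 22 (200): use full 250 → 150 m³ to go.
Option 28 at 250: take 150 of its 400 → requirement met.
Cost = 850×60 + 800×120 + 650×190 + 250×200 + 150×250 = 358000.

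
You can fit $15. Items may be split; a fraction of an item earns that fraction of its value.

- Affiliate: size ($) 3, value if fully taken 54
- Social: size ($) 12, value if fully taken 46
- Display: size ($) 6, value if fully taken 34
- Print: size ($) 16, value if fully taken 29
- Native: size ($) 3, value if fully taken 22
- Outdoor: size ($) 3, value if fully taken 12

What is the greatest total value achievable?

122

Rank by value-to-size ratio: Affiliate 54/3≈18, Native 22/3≈7.33, Display 34/6≈5.67, Outdoor 12/3≈4, Social 46/12≈3.83, Print 29/16≈1.81.
All 3 $ of Affiliate fit (value 54) → 12 remain.
Take all of Native (3 $, value 22) → 9 $ left.
Display: take in full, 6 $ for value 34 → 3 left.
Take all of Outdoor (3 $, value 12) → 0 $ left.
Total value = 122.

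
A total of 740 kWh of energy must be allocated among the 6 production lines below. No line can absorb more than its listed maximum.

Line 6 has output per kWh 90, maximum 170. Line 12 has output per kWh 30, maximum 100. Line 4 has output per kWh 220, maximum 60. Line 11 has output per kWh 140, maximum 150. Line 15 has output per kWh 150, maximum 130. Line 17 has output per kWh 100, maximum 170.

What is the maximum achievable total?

87800

Order the production lines by output per kWh: Line 4 220 > Line 15 150 > Line 11 140 > Line 17 100 > Line 6 90 > Line 12 30.
Line 4: +60 to 60 (cap) ; 680 left.
Line 15 takes 130 to reach its cap of 130 ; 550 left.
Give Line 11 150 to hit its cap of 150 ; 400 left.
Line 17 takes 170 to reach its cap of 170 ; 230 left.
Give Line 6 170 to hit its cap of 170 ; 60 left.
Line 12: +60 (room for 100) → 60. Pool exhausted.
Total = 90×170 + 30×60 + 220×60 + 140×150 + 150×130 + 100×170 = 87800.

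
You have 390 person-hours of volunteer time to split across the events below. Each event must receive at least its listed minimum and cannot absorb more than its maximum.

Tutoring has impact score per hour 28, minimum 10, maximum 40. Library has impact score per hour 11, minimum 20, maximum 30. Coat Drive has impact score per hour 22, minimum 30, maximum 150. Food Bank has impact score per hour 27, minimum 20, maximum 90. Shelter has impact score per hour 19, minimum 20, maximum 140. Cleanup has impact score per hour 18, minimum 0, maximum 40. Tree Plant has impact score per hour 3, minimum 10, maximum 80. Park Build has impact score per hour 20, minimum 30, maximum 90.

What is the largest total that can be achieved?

8680

Meeting every minimum uses 10+20+30+20+20+0+10+30 = 140 person-hours, leaving 250.
Rank by impact score per hour: Tutoring 28 > Food Bank 27 > Coat Drive 22 > Park Build 20 > Shelter 19 > Cleanup 18 > Library 11 > Tree Plant 3.
Tutoring: +30 to 40 (cap) ; 220 left.
Give Food Bank 70 more to hit its cap of 90 ; 150 left.
Coat Drive takes 120 more to reach its cap of 150 ; 30 left.
Park Build has room for 60 more but only 30 remain, so it gets 60.
Total = 28×40 + 11×20 + 22×150 + 27×90 + 19×20 + 3×10 + 20×60 = 8680.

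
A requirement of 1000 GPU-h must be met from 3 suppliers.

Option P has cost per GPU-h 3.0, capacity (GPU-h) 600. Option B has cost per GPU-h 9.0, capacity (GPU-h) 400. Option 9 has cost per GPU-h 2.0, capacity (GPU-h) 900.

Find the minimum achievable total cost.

Fill from the cheapest supplier first.
Option 9 at 2.0: take all 900 GPU-h ; 100 still needed.
Take 100 from Option P at 3.0 to finish.
Option B: unused.
Cost = 900×2.0 + 100×3.0 = 2100.

2100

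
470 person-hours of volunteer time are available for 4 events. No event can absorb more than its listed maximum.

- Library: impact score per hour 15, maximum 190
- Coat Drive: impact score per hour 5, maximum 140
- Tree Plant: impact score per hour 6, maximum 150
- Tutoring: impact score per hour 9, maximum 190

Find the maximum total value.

5100

Order the events by impact score per hour: Library 15 > Tutoring 9 > Tree Plant 6 > Coat Drive 5.
Library: +190 to 190 (cap) ; 280 left.
Tutoring: +190 to 190 (cap) ; 90 left.
Tree Plant: +90 (room for 150) → 90. Pool exhausted.
Total = 15×190 + 6×90 + 9×190 = 5100.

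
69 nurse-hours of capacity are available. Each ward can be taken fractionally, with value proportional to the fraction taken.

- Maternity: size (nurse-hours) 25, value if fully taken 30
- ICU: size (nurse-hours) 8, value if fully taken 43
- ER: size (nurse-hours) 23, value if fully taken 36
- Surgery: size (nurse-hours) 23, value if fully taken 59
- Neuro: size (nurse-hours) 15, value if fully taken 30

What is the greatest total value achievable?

Rank by value-to-size ratio: ICU 43/8≈5.38, Surgery 59/23≈2.57, Neuro 30/15≈2, ER 36/23≈1.57, Maternity 30/25≈1.2.
All 8 nurse-hours of ICU fit (value 43) → 61 remain.
Take all of Surgery (23 nurse-hours, value 59) → 38 nurse-hours left.
Take all of Neuro (15 nurse-hours, value 30) → 23 nurse-hours left.
All 23 nurse-hours of ER fit (value 36) → 0 remain.
Total value = 168.

168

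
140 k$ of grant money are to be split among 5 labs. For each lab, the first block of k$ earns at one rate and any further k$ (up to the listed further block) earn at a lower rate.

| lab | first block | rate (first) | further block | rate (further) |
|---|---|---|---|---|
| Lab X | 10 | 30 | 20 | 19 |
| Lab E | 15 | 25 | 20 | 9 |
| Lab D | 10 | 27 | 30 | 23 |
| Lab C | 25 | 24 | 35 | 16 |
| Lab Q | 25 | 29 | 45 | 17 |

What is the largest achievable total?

Treat each block as its own option and order by rate: Lab X/first 30 > Lab Q/first 29 > Lab D/first 27 > Lab E/first 25 > Lab C/first 24 > Lab D/second 23 > Lab X/second 19 > Lab Q/second 17 > Lab C/second 16 > Lab E/second 9.
Lab X/first (30): +10 → 130 left.
Lab Q/first (29): +25 → 105 left.
Lab D first at 27: fill all 10 → 95 left.
Lab E/first (25): +15 → 80 left.
Lab C first at 24: fill all 25 → 55 left.
Fill Lab D second block (30 at 23) → 25 left.
Lab X second at 19: fill all 20 → 5 left.
Lab Q second at 17: only 5 left, fill 5.
Total = 30×10 + 29×25 + 27×10 + 25×15 + 24×25 + 23×30 + 19×20 + 17×5 = 3425.

3425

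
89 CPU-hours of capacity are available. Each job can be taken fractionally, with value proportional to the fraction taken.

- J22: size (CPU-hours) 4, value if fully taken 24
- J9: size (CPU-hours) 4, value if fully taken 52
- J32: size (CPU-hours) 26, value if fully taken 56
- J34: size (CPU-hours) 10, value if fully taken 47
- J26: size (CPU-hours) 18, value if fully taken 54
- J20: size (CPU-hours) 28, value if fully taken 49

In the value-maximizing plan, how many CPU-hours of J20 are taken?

27

Sort by value density: J9 52/4≈13, J22 24/4≈6, J34 47/10≈4.7, J26 54/18≈3, J32 56/26≈2.15, J20 49/28≈1.75.
Take all of J9 (4 CPU-hours, value 52) ; 85 CPU-hours left.
All 4 CPU-hours of J22 fit (value 24) ; 81 remain.
Take all of J34 (10 CPU-hours, value 47) ; 71 CPU-hours left.
All 18 CPU-hours of J26 fit (value 54) ; 53 remain.
J32: take in full, 26 CPU-hours for value 56 ; 27 left.
Only 27 CPU-hours remain; take 27/28 of J20 for value 49×27/28 = 47.25.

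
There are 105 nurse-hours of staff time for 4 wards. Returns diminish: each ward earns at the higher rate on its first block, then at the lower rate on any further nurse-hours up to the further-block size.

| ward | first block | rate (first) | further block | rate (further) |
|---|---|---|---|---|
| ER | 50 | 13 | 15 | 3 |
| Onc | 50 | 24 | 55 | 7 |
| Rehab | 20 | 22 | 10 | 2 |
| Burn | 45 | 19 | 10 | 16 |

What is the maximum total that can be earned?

2305

Rank every tier by rate: Onc/tier1 24 > Rehab/tier1 22 > Burn/tier1 19 > Burn/tier2 16 > ER/tier1 13 > Onc/tier2 7 > ER/tier2 3 > Rehab/tier2 2.
Onc tier1 at 24: fill all 50 ; 55 left.
Rehab tier1 at 22: fill all 20 ; 35 left.
35 remain; put them into Burn tier1 at 19.
Total = 24×50 + 22×20 + 19×35 = 2305.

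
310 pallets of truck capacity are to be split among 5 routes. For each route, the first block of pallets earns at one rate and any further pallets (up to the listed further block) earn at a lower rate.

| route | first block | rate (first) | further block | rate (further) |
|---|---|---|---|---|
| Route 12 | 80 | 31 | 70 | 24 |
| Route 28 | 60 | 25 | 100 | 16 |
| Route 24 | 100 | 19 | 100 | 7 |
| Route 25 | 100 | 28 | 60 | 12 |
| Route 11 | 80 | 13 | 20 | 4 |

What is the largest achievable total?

8460

Rank every tier by rate: Route 12/tier1 31 > Route 25/tier1 28 > Route 28/tier1 25 > Route 12/tier2 24 > Route 24/tier1 19 > Route 28/tier2 16 > Route 11/tier1 13 > Route 25/tier2 12 > Route 24/tier2 7 > Route 11/tier2 4.
Route 12 tier1 at 31: fill all 80 — 230 left.
Fill Route 25 tier1 block (100 at 28) — 130 left.
Route 28/tier1 (25): +60 — 70 left.
Fill Route 12 tier2 block (70 at 24) — 0 left.
Total = 31×80 + 28×100 + 25×60 + 24×70 = 8460.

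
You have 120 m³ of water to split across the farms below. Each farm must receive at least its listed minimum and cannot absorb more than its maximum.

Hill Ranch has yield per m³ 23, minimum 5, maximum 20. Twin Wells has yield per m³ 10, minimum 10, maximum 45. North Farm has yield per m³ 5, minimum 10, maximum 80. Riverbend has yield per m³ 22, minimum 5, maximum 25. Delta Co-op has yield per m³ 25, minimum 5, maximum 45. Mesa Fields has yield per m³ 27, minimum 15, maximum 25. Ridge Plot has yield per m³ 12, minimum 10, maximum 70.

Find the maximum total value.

Meeting every minimum uses 5+10+10+5+5+15+10 = 60 m³, leaving 60.
Rank by yield per m³: Mesa Fields 27 > Delta Co-op 25 > Hill Ranch 23 > Riverbend 22 > Ridge Plot 12 > Twin Wells 10 > North Farm 5.
Mesa Fields takes 10 more to reach its cap of 25 ; 50 left.
Give Delta Co-op 40 more to hit its cap of 45 ; 10 left.
Only 10 left; Hill Ranch takes them to reach 15.
Total = 23×15 + 10×10 + 5×10 + 22×5 + 25×45 + 27×25 + 12×10 = 2525.

2525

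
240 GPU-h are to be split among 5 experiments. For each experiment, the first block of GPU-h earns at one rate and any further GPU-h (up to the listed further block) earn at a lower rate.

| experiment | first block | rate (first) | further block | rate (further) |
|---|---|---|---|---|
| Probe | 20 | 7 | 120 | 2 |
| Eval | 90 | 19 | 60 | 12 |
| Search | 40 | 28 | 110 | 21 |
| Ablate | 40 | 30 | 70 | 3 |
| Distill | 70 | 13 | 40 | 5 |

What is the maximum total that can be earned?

Treat each block as its own option and order by rate: Ablate/tier1 30 > Search/tier1 28 > Search/tier2 21 > Eval/tier1 19 > Distill/tier1 13 > Eval/tier2 12 > Probe/tier1 7 > Distill/tier2 5 > Ablate/tier2 3 > Probe/tier2 2.
Ablate/tier1 (30): +40 → 200 left.
Fill Search tier1 block (40 at 28) → 160 left.
Search/tier2 (21): +110 → 50 left.
Eval tier1 at 19: only 50 left, fill 50.
Total = 30×40 + 28×40 + 21×110 + 19×50 = 5580.

5580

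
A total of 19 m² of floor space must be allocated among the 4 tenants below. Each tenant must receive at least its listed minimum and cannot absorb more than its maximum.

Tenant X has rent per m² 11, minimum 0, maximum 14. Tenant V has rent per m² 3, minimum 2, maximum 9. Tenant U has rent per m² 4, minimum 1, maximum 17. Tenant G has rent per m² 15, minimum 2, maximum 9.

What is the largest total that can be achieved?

222

Meeting every minimum uses 0+2+1+2 = 5 m², leaving 14.
Highest rent per m² first: Tenant G 15 > Tenant X 11 > Tenant U 4 > Tenant V 3.
Tenant G: +7 to 9 (cap) — 7 left.
Only 7 left; Tenant X takes them to reach 7.
Total = 11×7 + 3×2 + 4×1 + 15×9 = 222.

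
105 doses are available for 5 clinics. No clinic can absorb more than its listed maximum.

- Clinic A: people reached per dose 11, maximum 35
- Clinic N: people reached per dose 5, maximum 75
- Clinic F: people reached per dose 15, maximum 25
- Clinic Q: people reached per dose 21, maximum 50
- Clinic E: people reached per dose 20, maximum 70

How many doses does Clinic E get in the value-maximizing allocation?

Rank by people reached per dose: Clinic Q 21 > Clinic E 20 > Clinic F 15 > Clinic A 11 > Clinic N 5.
Clinic Q: +50 to 50 (cap) — 55 left.
Clinic E: +55 (room for 70) → 55. Pool exhausted.

55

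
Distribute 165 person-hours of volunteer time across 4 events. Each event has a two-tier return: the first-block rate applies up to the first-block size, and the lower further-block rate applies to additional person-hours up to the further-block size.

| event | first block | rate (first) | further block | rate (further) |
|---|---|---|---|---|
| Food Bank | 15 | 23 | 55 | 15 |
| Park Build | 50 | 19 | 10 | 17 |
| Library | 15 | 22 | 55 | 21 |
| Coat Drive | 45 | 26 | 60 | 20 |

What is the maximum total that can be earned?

3700

Order all 8 blocks by rate: Coat Drive/tier1 26 > Food Bank/tier1 23 > Library/tier1 22 > Library/tier2 21 > Coat Drive/tier2 20 > Park Build/tier1 19 > Park Build/tier2 17 > Food Bank/tier2 15.
Coat Drive/tier1 (26): +45 — 120 left.
Fill Food Bank tier1 block (15 at 23) — 105 left.
Library tier1 at 22: fill all 15 — 90 left.
Library/tier2 (21): +55 — 35 left.
35 remain; put them into Coat Drive tier2 at 20.
Total = 26×45 + 23×15 + 22×15 + 21×55 + 20×35 = 3700.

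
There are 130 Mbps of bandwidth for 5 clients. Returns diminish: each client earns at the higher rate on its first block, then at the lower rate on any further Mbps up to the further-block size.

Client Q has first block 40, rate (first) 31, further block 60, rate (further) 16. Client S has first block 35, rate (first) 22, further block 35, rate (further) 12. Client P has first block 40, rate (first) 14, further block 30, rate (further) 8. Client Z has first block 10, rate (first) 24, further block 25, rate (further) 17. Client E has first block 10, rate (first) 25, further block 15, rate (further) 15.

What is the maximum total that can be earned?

3085

Rank every tier by rate: Client Q/tier1 31 > Client E/tier1 25 > Client Z/tier1 24 > Client S/tier1 22 > Client Z/tier2 17 > Client Q/tier2 16 > Client E/tier2 15 > Client P/tier1 14 > Client S/tier2 12 > Client P/tier2 8.
Client Q tier1 at 31: fill all 40 → 90 left.
Client E/tier1 (25): +10 → 80 left.
Client Z/tier1 (24): +10 → 70 left.
Fill Client S tier1 block (35 at 22) → 35 left.
Client Z tier2 at 17: fill all 25 → 10 left.
10 remain; put them into Client Q tier2 at 16.
Total = 31×40 + 25×10 + 24×10 + 22×35 + 17×25 + 16×10 = 3085.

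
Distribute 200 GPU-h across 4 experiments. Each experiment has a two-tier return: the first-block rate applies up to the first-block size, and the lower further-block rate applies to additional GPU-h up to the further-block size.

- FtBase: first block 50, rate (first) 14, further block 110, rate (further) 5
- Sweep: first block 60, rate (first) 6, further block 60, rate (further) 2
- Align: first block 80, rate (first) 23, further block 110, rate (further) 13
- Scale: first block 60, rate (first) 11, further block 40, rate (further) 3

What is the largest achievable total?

3450

Rank every tier by rate: Align/first 23 > FtBase/first 14 > Align/second 13 > Scale/first 11 > Sweep/first 6 > FtBase/second 5 > Scale/second 3 > Sweep/second 2.
Fill Align first block (80 at 23) — 120 left.
Fill FtBase first block (50 at 14) — 70 left.
70 remain; put them into Align second at 13.
Total = 23×80 + 14×50 + 13×70 = 3450.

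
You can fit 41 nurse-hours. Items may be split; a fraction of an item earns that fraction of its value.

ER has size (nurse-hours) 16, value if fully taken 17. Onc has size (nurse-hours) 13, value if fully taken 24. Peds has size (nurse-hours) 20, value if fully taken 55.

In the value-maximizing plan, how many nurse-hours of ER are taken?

Sort by value density: Peds 55/20≈2.75, Onc 24/13≈1.85, ER 17/16≈1.06.
All 20 nurse-hours of Peds fit (value 55) ; 21 remain.
Onc: take in full, 13 nurse-hours for value 24 ; 8 left.
Only 8 nurse-hours remain; take 8/16 of ER for value 17×8/16 = 8.5.

8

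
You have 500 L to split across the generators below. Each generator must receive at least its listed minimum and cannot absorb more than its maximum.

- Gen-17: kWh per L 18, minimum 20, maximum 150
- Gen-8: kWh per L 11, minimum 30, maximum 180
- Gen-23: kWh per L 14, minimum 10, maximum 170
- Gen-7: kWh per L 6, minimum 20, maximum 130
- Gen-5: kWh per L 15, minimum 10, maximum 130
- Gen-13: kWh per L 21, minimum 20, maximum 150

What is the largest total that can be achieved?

Meeting every minimum uses 20+30+10+20+10+20 = 110 L, leaving 390.
Highest kWh per L first: Gen-13 21 > Gen-17 18 > Gen-5 15 > Gen-23 14 > Gen-8 11 > Gen-7 6.
Gen-13: +130 to 150 (cap) → 260 left.
Gen-17 takes 130 more to reach its cap of 150 → 130 left.
Gen-5: +120 to 130 (cap) → 10 left.
Gen-23: +10 (room for 160) → 20. Pool exhausted.
Total = 18×150 + 11×30 + 14×20 + 6×20 + 15×130 + 21×150 = 8530.

8530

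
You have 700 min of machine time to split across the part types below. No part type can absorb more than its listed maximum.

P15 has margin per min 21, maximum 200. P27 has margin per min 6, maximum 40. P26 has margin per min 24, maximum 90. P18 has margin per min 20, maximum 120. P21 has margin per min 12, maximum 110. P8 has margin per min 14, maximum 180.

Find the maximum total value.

Order the part types by margin per min: P26 24 > P15 21 > P18 20 > P8 14 > P21 12 > P27 6.
Give P26 90 to hit its cap of 90 → 610 left.
P15: +200 to 200 (cap) → 410 left.
P18 takes 120 to reach its cap of 120 → 290 left.
Give P8 180 to hit its cap of 180 → 110 left.
Give P21 110 to hit its cap of 110 → 0 left.
Total = 21×200 + 24×90 + 20×120 + 12×110 + 14×180 = 12600.

12600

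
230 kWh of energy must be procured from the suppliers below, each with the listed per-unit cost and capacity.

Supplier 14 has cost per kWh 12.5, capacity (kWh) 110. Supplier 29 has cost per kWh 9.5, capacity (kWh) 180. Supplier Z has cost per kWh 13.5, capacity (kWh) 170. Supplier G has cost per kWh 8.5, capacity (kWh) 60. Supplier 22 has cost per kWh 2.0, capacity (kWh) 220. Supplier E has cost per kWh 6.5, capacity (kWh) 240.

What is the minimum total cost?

505

Fill from the cheapest supplier first.
Supplier 22 at 2.0: take all 220 kWh ; 10 still needed.
Supplier E at 6.5: take 10 of its 240 ; requirement met.
Supplier G, Supplier 29, Supplier 14, Supplier Z: unused.
Cost = 220×2.0 + 10×6.5 = 505.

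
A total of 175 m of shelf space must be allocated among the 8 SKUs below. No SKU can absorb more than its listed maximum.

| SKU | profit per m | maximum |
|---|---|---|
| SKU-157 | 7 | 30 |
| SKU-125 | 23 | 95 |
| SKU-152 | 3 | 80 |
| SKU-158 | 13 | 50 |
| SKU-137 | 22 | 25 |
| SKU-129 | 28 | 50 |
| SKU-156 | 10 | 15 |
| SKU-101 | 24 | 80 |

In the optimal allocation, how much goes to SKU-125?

45

Rank by profit per m: SKU-129 28 > SKU-101 24 > SKU-125 23 > SKU-137 22 > SKU-158 13 > SKU-156 10 > SKU-157 7 > SKU-152 3.
SKU-129 takes 50 to reach its cap of 50 → 125 left.
SKU-101: +80 to 80 (cap) → 45 left.
SKU-125: +45 (room for 95) → 45. Pool exhausted.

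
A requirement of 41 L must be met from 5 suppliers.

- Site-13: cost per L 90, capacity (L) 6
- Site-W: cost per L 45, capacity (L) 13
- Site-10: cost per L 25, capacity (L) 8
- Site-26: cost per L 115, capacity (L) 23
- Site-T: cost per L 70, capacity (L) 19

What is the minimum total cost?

Fill from the cheapest supplier first.
Take 8 from Site-10 at 25 — need 33 more.
Site-W (45): use full 13 — 20 L to go.
Site-T (70): use full 19 — 1 L to go.
Site-13 at 90: take 1 of its 6 — requirement met.
Site-26: unused.
Cost = 8×25 + 13×45 + 19×70 + 1×90 = 2205.

2205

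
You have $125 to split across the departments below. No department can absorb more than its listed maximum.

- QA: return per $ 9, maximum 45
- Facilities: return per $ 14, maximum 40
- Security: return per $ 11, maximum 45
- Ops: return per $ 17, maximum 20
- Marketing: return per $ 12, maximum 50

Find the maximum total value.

1665

Rank by return per $: Ops 17 > Facilities 14 > Marketing 12 > Security 11 > QA 9.
Ops takes 20 to reach its cap of 20 → 105 left.
Facilities: +40 to 40 (cap) → 65 left.
Marketing: +50 to 50 (cap) → 15 left.
Security: +15 (room for 45) → 15. Pool exhausted.
Total = 14×40 + 11×15 + 17×20 + 12×50 = 1665.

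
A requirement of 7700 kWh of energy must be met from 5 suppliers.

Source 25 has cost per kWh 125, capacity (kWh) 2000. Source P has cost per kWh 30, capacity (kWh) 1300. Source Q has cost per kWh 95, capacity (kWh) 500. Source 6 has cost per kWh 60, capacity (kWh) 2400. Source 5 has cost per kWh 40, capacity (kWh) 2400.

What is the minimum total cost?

464000

Cheapest first:
Source P (30): use full 1300 — 6400 kWh to go.
Take 2400 from Source 5 at 40 — need 4000 more.
Source 6 (60): use full 2400 — 1600 kWh to go.
Source Q (95): use full 500 — 1100 kWh to go.
Source 25 (125): take the remaining 1100 — done.
Cost = 1300×30 + 2400×40 + 2400×60 + 500×95 + 1100×125 = 464000.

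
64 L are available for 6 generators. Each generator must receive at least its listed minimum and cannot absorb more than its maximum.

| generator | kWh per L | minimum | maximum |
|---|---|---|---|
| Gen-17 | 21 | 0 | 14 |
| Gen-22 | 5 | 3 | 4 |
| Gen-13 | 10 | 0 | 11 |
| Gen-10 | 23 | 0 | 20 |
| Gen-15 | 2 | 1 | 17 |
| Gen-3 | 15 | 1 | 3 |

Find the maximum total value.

Meeting every minimum uses 0+3+0+0+1+1 = 5 L, leaving 59.
Highest kWh per L first: Gen-10 23 > Gen-17 21 > Gen-3 15 > Gen-13 10 > Gen-22 5 > Gen-15 2.
Gen-10 takes 20 more to reach its cap of 20 ; 39 left.
Gen-17 takes 14 more to reach its cap of 14 ; 25 left.
Gen-3 takes 2 more to reach its cap of 3 ; 23 left.
Gen-13: +11 to 11 (cap) ; 12 left.
Give Gen-22 1 more to hit its cap of 4 ; 11 left.
Gen-15: +11 (room for 16) → 12. Pool exhausted.
Total = 21×14 + 5×4 + 10×11 + 23×20 + 2×12 + 15×3 = 953.

953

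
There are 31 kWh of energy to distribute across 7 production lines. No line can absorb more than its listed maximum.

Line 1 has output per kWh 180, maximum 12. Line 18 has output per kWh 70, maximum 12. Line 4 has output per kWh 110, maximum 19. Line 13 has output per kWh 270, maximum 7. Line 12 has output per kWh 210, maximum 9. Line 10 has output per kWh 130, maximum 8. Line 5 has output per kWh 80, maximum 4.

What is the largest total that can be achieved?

6330

Rank by output per kWh: Line 13 270 > Line 12 210 > Line 1 180 > Line 10 130 > Line 4 110 > Line 5 80 > Line 18 70.
Line 13 takes 7 to reach its cap of 7 ; 24 left.
Line 12: +9 to 9 (cap) ; 15 left.
Line 1: +12 to 12 (cap) ; 3 left.
Only 3 left; Line 10 takes them to reach 3.
Total = 180×12 + 270×7 + 210×9 + 130×3 = 6330.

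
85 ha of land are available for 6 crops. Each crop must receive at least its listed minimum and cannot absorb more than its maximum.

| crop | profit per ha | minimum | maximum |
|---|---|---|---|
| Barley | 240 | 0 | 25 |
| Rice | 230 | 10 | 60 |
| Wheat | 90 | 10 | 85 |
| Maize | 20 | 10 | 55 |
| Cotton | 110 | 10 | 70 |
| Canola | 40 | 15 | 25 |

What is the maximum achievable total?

12250

Meeting every minimum uses 0+10+10+10+10+15 = 55 ha, leaving 30.
Order the crops by profit per ha: Barley 240 > Rice 230 > Cotton 110 > Wheat 90 > Canola 40 > Maize 20.
Give Barley 25 more to hit its cap of 25 → 5 left.
Rice: +5 (room for 50) → 15. Pool exhausted.
Total = 240×25 + 230×15 + 90×10 + 20×10 + 110×10 + 40×15 = 12250.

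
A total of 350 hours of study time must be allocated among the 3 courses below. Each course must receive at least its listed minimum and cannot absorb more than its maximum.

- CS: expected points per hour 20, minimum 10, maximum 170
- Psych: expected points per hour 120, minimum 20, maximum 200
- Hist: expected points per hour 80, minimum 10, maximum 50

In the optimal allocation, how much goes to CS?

100

Meeting every minimum uses 10+20+10 = 40 hours, leaving 310.
Rank by expected points per hour: Psych 120 > Hist 80 > CS 20.
Give Psych 180 more to hit its cap of 200 ; 130 left.
Give Hist 40 more to hit its cap of 50 ; 90 left.
Only 90 left; CS takes them to reach 100.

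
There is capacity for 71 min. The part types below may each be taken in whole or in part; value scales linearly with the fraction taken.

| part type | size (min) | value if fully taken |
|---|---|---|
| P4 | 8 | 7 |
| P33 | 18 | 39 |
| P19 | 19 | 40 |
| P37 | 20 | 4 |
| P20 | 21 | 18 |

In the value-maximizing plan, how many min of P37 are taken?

5

Rank by value-to-size ratio: P33 39/18≈2.17, P19 40/19≈2.11, P4 7/8≈0.875, P20 18/21≈0.857, P37 4/20≈0.2.
P33: take in full, 18 min for value 39 ; 53 left.
All 19 min of P19 fit (value 40) ; 34 remain.
Take all of P4 (8 min, value 7) ; 26 min left.
Take all of P20 (21 min, value 18) ; 5 min left.
5 min left: a 5/20 share of P37 gives 4×5/20 = 1.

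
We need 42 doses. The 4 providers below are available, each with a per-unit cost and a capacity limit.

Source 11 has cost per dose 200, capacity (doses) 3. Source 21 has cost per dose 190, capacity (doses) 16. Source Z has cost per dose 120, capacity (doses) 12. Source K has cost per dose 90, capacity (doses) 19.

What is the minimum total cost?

5240

Use providers in increasing cost order.
Take 19 from Source K at 90 ; need 23 more.
Source Z (120): use full 12 ; 11 doses to go.
Source 21 at 190: take 11 of its 16 ; requirement met.
Source 11: unused.
Cost = 19×90 + 12×120 + 11×190 = 5240.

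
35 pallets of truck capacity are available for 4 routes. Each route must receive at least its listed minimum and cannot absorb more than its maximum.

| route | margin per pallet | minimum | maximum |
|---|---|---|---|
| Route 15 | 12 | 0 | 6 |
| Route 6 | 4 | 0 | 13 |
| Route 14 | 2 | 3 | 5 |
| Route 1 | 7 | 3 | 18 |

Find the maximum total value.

236

Meeting every minimum uses 0+0+3+3 = 6 pallets, leaving 29.
Rank by margin per pallet: Route 15 12 > Route 1 7 > Route 6 4 > Route 14 2.
Give Route 15 6 more to hit its cap of 6 — 23 left.
Give Route 1 15 more to hit its cap of 18 — 8 left.
Only 8 left; Route 6 takes them to reach 8.
Total = 12×6 + 4×8 + 2×3 + 7×18 = 236.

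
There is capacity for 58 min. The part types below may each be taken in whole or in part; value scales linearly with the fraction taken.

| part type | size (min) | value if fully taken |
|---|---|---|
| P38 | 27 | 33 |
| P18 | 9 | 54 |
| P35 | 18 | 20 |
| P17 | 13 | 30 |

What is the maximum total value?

Best value per unit of size first: P18 54/9≈6, P17 30/13≈2.31, P38 33/27≈1.22, P35 20/18≈1.11.
Take all of P18 (9 min, value 54) → 49 min left.
Take all of P17 (13 min, value 30) → 36 min left.
P38: take in full, 27 min for value 33 → 9 left.
Fill the last 9 min with part of P35: 9/18 of it earns 10.
Total value = 127.

127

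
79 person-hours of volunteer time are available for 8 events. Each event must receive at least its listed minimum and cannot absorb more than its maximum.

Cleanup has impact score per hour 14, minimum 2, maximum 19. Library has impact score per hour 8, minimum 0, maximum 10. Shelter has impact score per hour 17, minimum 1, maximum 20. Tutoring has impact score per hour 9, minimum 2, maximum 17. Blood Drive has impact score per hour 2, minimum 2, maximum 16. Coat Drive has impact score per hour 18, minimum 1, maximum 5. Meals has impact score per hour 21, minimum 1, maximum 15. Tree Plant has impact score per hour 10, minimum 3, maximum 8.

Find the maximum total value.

Meeting every minimum uses 2+0+1+2+2+1+1+3 = 12 person-hours, leaving 67.
Rank by impact score per hour: Meals 21 > Coat Drive 18 > Shelter 17 > Cleanup 14 > Tree Plant 10 > Tutoring 9 > Library 8 > Blood Drive 2.
Meals: +14 to 15 (cap) → 53 left.
Give Coat Drive 4 more to hit its cap of 5 → 49 left.
Give Shelter 19 more to hit its cap of 20 → 30 left.
Cleanup takes 17 more to reach its cap of 19 → 13 left.
Tree Plant takes 5 more to reach its cap of 8 → 8 left.
Tutoring has room for 15 more but only 8 remain, so it gets 10.
Total = 14×19 + 17×20 + 9×10 + 2×2 + 18×5 + 21×15 + 10×8 = 1185.

1185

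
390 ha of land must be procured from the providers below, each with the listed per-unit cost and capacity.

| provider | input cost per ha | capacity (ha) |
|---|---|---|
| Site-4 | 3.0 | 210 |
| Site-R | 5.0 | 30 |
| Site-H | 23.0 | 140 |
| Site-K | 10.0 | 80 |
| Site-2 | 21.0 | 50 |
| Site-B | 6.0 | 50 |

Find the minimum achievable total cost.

2300

Use providers in increasing cost order.
Site-4 at 3.0: take all 210 ha — 180 still needed.
Take 30 from Site-R at 5.0 — need 150 more.
Site-B (6.0): use full 50 — 100 ha to go.
Take 80 from Site-K at 10.0 — need 20 more.
Site-2 (21.0): take the remaining 20 — done.
Site-H: unused.
Cost = 210×3.0 + 30×5.0 + 50×6.0 + 80×10.0 + 20×21.0 = 2300.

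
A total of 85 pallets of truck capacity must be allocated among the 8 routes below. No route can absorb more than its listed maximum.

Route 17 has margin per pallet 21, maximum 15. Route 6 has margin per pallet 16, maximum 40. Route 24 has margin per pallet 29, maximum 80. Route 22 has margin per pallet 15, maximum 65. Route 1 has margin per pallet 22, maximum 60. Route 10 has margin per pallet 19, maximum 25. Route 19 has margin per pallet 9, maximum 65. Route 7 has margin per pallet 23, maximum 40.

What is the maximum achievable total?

2435

Rank by margin per pallet: Route 24 29 > Route 7 23 > Route 1 22 > Route 17 21 > Route 10 19 > Route 6 16 > Route 22 15 > Route 19 9.
Route 24: +80 to 80 (cap) ; 5 left.
Only 5 left; Route 7 takes them to reach 5.
Total = 29×80 + 23×5 = 2435.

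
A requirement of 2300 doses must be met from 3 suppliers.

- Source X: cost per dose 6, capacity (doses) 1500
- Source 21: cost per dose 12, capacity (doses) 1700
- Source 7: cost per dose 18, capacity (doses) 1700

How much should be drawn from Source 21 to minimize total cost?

Cheapest first:
Take 1500 from Source X at 6 → need 800 more.
Source 21 (12): take the remaining 800 → done.
Source 7: unused.

800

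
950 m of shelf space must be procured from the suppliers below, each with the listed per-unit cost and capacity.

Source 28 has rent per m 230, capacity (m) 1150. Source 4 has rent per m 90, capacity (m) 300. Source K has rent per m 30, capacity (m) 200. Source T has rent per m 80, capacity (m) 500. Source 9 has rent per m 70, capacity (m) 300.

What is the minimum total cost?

63000

Cheapest first:
Source K (30): use full 200 ; 750 m to go.
Take 300 from Source 9 at 70 ; need 450 more.
Take 450 from Source T at 80 to finish.
Source 4, Source 28: unused.
Cost = 200×30 + 300×70 + 450×80 = 63000.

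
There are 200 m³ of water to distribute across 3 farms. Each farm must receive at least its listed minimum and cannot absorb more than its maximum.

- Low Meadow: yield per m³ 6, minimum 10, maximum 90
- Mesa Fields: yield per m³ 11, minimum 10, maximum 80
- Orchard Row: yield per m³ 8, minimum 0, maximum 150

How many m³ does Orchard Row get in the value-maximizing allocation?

110

Meeting every minimum uses 10+10+0 = 20 m³, leaving 180.
Rank by yield per m³: Mesa Fields 11 > Orchard Row 8 > Low Meadow 6.
Mesa Fields takes 70 more to reach its cap of 80 ; 110 left.
Orchard Row has room for 150 more but only 110 remain, so it gets 110.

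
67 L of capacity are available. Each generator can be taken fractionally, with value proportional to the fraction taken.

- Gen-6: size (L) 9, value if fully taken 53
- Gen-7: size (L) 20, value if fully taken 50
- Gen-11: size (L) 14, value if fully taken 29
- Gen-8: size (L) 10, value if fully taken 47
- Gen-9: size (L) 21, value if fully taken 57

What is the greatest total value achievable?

Sort by value density: Gen-6 53/9≈5.89, Gen-8 47/10≈4.7, Gen-9 57/21≈2.71, Gen-7 50/20≈2.5, Gen-11 29/14≈2.07.
All 9 L of Gen-6 fit (value 53) ; 58 remain.
Gen-8: take in full, 10 L for value 47 ; 48 left.
Take all of Gen-9 (21 L, value 57) ; 27 L left.
All 20 L of Gen-7 fit (value 50) ; 7 remain.
7 L left: a 7/14 share of Gen-11 gives 29×7/14 = 14.5.
Total value = 221.5.

221.5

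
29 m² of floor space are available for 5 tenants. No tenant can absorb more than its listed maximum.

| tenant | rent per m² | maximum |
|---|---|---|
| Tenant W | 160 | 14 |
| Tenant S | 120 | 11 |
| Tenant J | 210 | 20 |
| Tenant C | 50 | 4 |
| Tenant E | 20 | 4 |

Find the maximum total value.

5640

Highest rent per m² first: Tenant J 210 > Tenant W 160 > Tenant S 120 > Tenant C 50 > Tenant E 20.
Tenant J takes 20 to reach its cap of 20 — 9 left.
Tenant W: +9 (room for 14) → 9. Pool exhausted.
Total = 160×9 + 210×20 = 5640.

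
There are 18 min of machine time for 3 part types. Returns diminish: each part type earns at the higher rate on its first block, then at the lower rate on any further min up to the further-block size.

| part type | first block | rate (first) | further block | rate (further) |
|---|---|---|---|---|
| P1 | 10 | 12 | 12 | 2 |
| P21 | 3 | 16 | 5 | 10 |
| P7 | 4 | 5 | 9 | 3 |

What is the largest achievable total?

Order all 6 blocks by rate: P21/tier1 16 > P1/tier1 12 > P21/tier2 10 > P7/tier1 5 > P7/tier2 3 > P1/tier2 2.
P21/tier1 (16): +3 → 15 left.
P1 tier1 at 12: fill all 10 → 5 left.
P21 tier2 at 10: fill all 5 → 0 left.
Total = 16×3 + 12×10 + 10×5 = 218.

218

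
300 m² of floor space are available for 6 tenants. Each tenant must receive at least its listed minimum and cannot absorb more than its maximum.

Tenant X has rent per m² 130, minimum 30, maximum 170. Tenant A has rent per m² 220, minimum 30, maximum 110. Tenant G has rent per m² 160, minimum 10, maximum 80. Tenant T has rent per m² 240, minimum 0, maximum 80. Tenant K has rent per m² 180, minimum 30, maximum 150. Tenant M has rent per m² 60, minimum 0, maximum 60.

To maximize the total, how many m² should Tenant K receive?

Meeting every minimum uses 30+30+10+0+30+0 = 100 m², leaving 200.
Rank by rent per m²: Tenant T 240 > Tenant A 220 > Tenant K 180 > Tenant G 160 > Tenant X 130 > Tenant M 60.
Tenant T takes 80 more to reach its cap of 80 ; 120 left.
Give Tenant A 80 more to hit its cap of 110 ; 40 left.
Tenant K has room for 120 more but only 40 remain, so it gets 70.

70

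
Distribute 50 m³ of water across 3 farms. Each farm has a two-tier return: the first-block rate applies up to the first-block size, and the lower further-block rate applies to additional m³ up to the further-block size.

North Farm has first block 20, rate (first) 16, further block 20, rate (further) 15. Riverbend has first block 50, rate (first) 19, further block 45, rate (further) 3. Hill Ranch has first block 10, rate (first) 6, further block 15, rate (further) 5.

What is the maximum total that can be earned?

950

Order all 6 blocks by rate: Riverbend/first 19 > North Farm/first 16 > North Farm/second 15 > Hill Ranch/first 6 > Hill Ranch/second 5 > Riverbend/second 3.
Fill Riverbend first block (50 at 19) — 0 left.
Total = 19×50 = 950.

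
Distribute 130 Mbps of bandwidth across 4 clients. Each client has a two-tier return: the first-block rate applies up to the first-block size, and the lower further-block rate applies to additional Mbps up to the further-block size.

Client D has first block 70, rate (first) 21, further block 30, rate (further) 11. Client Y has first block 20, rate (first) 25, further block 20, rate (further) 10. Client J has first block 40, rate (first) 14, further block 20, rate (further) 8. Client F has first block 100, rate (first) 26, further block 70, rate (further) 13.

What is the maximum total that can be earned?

3310

Treat each block as its own option and order by rate: Client F/first 26 > Client Y/first 25 > Client D/first 21 > Client J/first 14 > Client F/second 13 > Client D/second 11 > Client Y/second 10 > Client J/second 8.
Fill Client F first block (100 at 26) — 30 left.
Client Y first at 25: fill all 20 — 10 left.
Client D/first: +10 of 70 at 21; pool empty.
Total = 26×100 + 25×20 + 21×10 = 3310.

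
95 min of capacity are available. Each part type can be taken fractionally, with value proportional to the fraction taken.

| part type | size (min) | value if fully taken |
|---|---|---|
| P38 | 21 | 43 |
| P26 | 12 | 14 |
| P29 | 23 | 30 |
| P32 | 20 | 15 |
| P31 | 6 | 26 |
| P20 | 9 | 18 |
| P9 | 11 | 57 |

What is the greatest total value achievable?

Sort by value density: P9 57/11≈5.18, P31 26/6≈4.33, P38 43/21≈2.05, P20 18/9≈2, P29 30/23≈1.3, P26 14/12≈1.17, P32 15/20≈0.75.
All 11 min of P9 fit (value 57) → 84 remain.
All 6 min of P31 fit (value 26) → 78 remain.
All 21 min of P38 fit (value 43) → 57 remain.
All 9 min of P20 fit (value 18) → 48 remain.
P29: take in full, 23 min for value 30 → 25 left.
Take all of P26 (12 min, value 14) → 13 min left.
13 min left: a 13/20 share of P32 gives 15×13/20 = 9.75.
Total value = 197.75.

197.75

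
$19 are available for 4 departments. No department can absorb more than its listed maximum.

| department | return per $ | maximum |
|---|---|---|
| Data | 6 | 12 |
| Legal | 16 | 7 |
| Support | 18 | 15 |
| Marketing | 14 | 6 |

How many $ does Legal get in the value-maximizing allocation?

4

Highest return per $ first: Support 18 > Legal 16 > Marketing 14 > Data 6.
Support: +15 to 15 (cap) — 4 left.
Legal: +4 (room for 7) → 4. Pool exhausted.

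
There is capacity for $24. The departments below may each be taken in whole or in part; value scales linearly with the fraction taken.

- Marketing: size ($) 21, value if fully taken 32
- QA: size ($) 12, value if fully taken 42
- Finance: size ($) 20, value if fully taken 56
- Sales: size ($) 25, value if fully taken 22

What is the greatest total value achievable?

Sort by value density: QA 42/12≈3.5, Finance 56/20≈2.8, Marketing 32/21≈1.52, Sales 22/25≈0.88.
Take all of QA (12 $, value 42) ; 12 $ left.
Fill the last 12 $ with part of Finance: 12/20 of it earns 33.6.
Total value = 75.6.

75.6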